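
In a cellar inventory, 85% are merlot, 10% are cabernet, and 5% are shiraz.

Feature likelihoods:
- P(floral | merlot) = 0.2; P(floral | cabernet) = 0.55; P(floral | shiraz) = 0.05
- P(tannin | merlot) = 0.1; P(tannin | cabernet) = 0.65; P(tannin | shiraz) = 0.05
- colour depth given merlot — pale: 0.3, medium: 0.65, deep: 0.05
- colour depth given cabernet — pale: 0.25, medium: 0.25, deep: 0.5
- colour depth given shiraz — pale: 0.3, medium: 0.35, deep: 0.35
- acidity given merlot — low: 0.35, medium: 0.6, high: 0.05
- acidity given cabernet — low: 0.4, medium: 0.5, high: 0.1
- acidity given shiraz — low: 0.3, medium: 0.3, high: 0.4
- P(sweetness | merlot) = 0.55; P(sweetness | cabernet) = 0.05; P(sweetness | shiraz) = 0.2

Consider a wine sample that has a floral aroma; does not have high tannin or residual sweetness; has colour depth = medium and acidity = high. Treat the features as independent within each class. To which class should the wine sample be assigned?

merlot

merlot: 0.85 × 0.2 × (1−0.1) × 0.65 × 0.05 × (1−0.55) = 0.002237625
cabernet: 0.1 × 0.55 × (1−0.65) × 0.25 × 0.1 × (1−0.05) = 0.0004571875
shiraz: 0.05 × 0.05 × (1−0.05) × 0.35 × 0.4 × (1−0.2) = 0.000266
Highest score → merlot.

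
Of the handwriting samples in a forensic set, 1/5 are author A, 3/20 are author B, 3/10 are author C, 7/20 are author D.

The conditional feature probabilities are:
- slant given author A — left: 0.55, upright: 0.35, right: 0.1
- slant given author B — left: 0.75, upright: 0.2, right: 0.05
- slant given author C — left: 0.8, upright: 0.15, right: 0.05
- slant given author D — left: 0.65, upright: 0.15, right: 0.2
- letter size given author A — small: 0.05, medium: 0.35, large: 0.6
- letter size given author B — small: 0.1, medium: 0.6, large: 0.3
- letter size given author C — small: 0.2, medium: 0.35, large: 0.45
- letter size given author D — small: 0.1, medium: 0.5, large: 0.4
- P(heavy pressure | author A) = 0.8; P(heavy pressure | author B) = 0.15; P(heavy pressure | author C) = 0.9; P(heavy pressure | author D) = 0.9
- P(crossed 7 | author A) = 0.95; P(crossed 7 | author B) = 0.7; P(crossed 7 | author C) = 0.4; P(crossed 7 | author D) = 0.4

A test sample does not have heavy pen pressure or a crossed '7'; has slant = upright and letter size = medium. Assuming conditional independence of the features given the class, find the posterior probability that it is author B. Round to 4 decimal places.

author A: 0.2 × 0.35 × 0.35 × (1−0.8) × (1−0.95) = 0.000245
author B: 0.15 × 0.2 × 0.6 × (1−0.15) × (1−0.7) = 0.00459
author C: 0.3 × 0.15 × 0.35 × (1−0.9) × (1−0.4) = 0.000945
author D: 0.35 × 0.15 × 0.5 × (1−0.9) × (1−0.4) = 0.001575
P(author B | x) = 0.00459 / 0.007355 ≈ 0.6241

0.6241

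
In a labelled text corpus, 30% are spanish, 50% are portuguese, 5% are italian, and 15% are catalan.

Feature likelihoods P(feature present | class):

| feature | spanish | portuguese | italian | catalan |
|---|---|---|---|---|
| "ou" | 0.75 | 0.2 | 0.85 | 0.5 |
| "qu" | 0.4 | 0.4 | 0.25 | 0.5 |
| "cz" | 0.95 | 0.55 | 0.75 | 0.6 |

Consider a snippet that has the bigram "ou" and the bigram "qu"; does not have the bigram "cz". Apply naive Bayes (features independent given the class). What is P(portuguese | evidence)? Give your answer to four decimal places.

0.4482

spanish: 0.3 × 0.75 × 0.4 × (1−0.95) = 0.0045
portuguese: 0.5 × 0.2 × 0.4 × (1−0.55) = 0.018
italian: 0.05 × 0.85 × 0.25 × (1−0.75) = 0.00265625
catalan: 0.15 × 0.5 × 0.5 × (1−0.6) = 0.015
P(portuguese | x) = 0.018 / 0.04015625 ≈ 0.4482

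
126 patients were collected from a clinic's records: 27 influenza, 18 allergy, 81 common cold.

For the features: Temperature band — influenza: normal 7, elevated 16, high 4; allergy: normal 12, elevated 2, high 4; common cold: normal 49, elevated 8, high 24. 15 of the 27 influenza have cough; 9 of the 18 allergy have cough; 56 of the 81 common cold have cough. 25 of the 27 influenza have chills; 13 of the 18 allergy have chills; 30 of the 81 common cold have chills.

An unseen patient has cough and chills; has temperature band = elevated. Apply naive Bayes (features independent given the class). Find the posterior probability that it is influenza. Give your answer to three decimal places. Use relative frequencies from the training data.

0.748

influenza: (27/126) × (16/27) × (15/27) × (25/27) ≈ 0.0653211
allergy: (18/126) × (2/18) × (9/18) × (13/18) ≈ 0.00573192
common cold: (81/126) × (8/81) × (56/81) × (30/81) ≈ 0.0162577
P(influenza | x) = 0.0653211 / 0.08731072 ≈ 0.748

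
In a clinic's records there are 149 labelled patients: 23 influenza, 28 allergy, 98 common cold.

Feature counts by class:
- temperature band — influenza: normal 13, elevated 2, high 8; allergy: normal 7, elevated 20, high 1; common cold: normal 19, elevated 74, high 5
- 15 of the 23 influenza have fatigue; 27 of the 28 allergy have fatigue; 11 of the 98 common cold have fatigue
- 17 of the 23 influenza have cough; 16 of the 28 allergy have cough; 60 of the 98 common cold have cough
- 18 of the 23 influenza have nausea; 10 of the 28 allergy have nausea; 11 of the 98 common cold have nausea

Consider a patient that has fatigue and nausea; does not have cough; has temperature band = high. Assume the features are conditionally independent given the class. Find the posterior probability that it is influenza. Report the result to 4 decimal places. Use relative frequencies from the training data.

influenza: (23/149) × (8/23) × (15/23) × (6/23) × (18/23) ≈ 0.00714883
allergy: (28/149) × (1/28) × (27/28) × (12/28) × (10/28) ≈ 0.000990569
common cold: (98/149) × (5/98) × (11/98) × (38/98) × (11/98) ≈ 0.000163936
P(influenza | x) = 0.00714883 / 0.008303335 ≈ 0.8610

0.8610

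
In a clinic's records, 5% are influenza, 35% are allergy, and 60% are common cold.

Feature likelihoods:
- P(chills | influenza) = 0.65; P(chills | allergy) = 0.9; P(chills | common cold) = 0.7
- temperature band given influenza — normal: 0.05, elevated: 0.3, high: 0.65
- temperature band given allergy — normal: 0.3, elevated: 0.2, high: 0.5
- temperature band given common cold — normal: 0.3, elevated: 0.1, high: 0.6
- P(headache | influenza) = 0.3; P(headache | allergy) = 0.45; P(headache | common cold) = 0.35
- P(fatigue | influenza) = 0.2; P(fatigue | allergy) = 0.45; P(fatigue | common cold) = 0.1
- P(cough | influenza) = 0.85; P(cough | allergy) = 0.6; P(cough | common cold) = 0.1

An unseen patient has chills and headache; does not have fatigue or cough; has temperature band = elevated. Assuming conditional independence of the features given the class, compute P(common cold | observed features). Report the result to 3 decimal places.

0.644

influenza: 0.05 × 0.65 × 0.3 × 0.3 × (1−0.2) × (1−0.85) = 0.000351
allergy: 0.35 × 0.9 × 0.2 × 0.45 × (1−0.45) × (1−0.6) = 0.006237
common cold: 0.6 × 0.7 × 0.1 × 0.35 × (1−0.1) × (1−0.1) = 0.011907
P(common cold | x) = 0.011907 / 0.018495 ≈ 0.644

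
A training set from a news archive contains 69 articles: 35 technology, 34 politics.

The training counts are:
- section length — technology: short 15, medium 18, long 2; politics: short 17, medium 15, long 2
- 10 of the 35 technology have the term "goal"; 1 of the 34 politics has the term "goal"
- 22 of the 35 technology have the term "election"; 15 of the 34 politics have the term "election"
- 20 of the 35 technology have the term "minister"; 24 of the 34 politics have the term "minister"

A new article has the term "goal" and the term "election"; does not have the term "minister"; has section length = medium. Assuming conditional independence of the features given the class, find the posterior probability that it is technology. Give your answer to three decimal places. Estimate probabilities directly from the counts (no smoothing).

technology: (35/69) × (18/35) × (10/35) × (22/35) × (15/35) ≈ 0.0200786
politics: (34/69) × (15/34) × (1/34) × (15/34) × (10/34) ≈ 0.000829653
P(technology | x) = 0.0200786 / 0.020908253 ≈ 0.960

0.960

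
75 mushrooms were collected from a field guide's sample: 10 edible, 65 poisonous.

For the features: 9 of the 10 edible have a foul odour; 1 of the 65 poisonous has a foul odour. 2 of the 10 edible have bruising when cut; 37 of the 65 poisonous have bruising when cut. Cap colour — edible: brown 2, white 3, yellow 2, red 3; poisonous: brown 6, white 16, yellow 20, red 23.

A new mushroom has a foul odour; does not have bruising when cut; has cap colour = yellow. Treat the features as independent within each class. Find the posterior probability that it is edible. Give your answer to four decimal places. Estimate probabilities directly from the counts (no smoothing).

edible: (10/75) × (9/10) × (8/10) × (2/10) = 0.0192
poisonous: (65/75) × (1/65) × (28/65) × (20/65) ≈ 0.00176726
P(edible | x) = 0.0192 / 0.02096726 ≈ 0.9157

0.9157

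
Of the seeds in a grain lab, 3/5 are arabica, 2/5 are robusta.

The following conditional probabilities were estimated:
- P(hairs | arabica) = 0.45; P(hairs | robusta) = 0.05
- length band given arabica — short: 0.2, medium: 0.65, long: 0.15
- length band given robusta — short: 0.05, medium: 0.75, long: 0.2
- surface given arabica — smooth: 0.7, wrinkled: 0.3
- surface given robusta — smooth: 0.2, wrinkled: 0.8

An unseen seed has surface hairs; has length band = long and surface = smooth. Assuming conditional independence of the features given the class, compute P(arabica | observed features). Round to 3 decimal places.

arabica: 0.6 × 0.45 × 0.15 × 0.7 = 0.02835
robusta: 0.4 × 0.05 × 0.2 × 0.2 = 0.0008
P(arabica | x) = 0.02835 / 0.02915 ≈ 0.973

0.973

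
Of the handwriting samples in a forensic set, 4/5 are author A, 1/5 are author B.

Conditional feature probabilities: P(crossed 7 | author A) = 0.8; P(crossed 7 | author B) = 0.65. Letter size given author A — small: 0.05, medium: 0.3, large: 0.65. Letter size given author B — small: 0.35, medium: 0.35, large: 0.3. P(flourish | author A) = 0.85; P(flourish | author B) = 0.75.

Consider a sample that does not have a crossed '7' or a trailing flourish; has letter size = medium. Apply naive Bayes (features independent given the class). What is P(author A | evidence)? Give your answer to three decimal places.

author A: 0.8 × (1−0.8) × 0.3 × (1−0.85) = 0.0072
author B: 0.2 × (1−0.65) × 0.35 × (1−0.75) = 0.006125
P(author A | x) = 0.0072 / 0.013325 ≈ 0.540

0.540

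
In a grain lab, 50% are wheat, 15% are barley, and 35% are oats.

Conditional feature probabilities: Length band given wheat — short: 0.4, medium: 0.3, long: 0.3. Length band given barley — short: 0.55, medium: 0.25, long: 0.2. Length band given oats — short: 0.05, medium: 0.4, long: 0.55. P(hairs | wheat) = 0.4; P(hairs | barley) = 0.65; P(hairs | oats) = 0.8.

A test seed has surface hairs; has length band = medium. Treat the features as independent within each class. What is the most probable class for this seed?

oats

wheat: 0.5 × 0.3 × 0.4 = 0.06
barley: 0.15 × 0.25 × 0.65 = 0.024375
oats: 0.35 × 0.4 × 0.8 = 0.112
Highest score → oats.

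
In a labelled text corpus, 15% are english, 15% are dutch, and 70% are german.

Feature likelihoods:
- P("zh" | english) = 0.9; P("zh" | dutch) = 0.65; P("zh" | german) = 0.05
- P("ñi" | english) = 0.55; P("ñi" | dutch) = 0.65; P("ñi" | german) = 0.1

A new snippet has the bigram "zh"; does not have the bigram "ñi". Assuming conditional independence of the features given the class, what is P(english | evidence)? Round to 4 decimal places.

english: 0.15 × 0.9 × (1−0.55) = 0.06075
dutch: 0.15 × 0.65 × (1−0.65) = 0.034125
german: 0.7 × 0.05 × (1−0.1) = 0.0315
P(english | x) = 0.06075 / 0.126375 ≈ 0.4807

0.4807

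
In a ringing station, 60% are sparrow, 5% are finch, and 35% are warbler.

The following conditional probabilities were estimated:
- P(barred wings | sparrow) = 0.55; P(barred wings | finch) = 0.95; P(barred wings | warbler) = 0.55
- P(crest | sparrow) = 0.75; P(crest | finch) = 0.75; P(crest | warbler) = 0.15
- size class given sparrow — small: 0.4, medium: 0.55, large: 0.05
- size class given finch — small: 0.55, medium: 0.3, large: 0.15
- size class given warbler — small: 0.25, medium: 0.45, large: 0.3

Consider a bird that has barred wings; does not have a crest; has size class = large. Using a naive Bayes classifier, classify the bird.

warbler

sparrow: 0.6 × 0.55 × (1−0.75) × 0.05 = 0.004125
finch: 0.05 × 0.95 × (1−0.75) × 0.15 = 0.00178125
warbler: 0.35 × 0.55 × (1−0.15) × 0.3 = 0.0490875
Highest score → warbler.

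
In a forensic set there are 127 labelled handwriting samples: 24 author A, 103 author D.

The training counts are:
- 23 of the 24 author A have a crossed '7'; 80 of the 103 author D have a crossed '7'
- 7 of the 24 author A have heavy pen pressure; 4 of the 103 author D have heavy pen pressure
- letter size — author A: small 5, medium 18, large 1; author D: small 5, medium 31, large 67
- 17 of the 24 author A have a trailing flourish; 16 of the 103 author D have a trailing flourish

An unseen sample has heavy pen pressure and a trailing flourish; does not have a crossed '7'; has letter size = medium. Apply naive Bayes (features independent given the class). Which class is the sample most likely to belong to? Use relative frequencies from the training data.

author A

author A: (24/127) × (1/24) × (7/24) × (18/24) × (17/24) ≈ 0.00122006
author D: (103/127) × (23/103) × (4/103) × (31/103) × (16/103) ≈ 0.000328817
Highest score → author A.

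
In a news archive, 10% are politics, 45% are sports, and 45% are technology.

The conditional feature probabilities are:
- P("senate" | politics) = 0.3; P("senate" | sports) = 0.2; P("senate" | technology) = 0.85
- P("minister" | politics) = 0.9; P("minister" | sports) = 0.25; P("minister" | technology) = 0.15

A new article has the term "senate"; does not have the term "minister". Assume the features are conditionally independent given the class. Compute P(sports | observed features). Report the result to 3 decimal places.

0.171

politics: 0.1 × 0.3 × (1−0.9) = 0.003
sports: 0.45 × 0.2 × (1−0.25) = 0.0675
technology: 0.45 × 0.85 × (1−0.15) = 0.325125
P(sports | x) = 0.0675 / 0.395625 ≈ 0.171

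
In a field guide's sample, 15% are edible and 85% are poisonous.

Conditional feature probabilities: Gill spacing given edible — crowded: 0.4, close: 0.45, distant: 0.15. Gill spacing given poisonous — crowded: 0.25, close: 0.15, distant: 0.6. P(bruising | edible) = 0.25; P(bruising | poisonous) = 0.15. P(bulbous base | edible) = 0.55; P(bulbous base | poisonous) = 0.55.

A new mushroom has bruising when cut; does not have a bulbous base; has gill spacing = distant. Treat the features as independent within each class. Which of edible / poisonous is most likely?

edible: 0.15 × 0.15 × 0.25 × (1−0.55) = 0.00253125
poisonous: 0.85 × 0.6 × 0.15 × (1−0.55) = 0.034425
Highest score → poisonous.

poisonous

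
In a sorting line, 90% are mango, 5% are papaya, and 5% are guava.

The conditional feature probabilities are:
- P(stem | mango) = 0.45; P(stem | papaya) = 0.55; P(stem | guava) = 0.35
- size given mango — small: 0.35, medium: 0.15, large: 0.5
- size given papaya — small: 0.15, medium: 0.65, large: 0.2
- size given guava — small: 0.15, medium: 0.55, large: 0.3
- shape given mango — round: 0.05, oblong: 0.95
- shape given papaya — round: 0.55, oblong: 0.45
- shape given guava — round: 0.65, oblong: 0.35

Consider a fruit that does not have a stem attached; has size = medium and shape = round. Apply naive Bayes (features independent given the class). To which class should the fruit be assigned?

mango: 0.9 × (1−0.45) × 0.15 × 0.05 = 0.0037125
papaya: 0.05 × (1−0.55) × 0.65 × 0.55 = 0.00804375
guava: 0.05 × (1−0.35) × 0.55 × 0.65 = 0.01161875
Highest score → guava.

guava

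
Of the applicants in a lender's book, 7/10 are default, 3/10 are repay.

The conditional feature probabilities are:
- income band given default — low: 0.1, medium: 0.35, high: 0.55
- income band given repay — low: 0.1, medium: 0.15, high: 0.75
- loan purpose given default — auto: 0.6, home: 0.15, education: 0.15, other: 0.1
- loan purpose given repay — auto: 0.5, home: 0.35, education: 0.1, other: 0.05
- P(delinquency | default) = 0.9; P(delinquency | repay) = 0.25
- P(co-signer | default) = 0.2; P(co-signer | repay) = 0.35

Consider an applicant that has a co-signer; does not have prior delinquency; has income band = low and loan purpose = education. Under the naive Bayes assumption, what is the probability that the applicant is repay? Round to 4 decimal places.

0.7895

default: 0.7 × 0.1 × 0.15 × (1−0.9) × 0.2 = 0.00021
repay: 0.3 × 0.1 × 0.1 × (1−0.25) × 0.35 = 0.0007875
P(repay | x) = 0.0007875 / 0.0009975 ≈ 0.7895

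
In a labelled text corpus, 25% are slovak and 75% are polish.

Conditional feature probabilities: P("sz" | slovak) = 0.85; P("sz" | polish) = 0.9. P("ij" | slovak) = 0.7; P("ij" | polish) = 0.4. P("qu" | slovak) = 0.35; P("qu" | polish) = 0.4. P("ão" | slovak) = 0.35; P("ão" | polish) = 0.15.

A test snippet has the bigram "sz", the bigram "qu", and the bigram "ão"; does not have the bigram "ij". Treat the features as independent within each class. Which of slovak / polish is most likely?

polish

slovak: 0.25 × 0.85 × (1−0.7) × 0.35 × 0.35 = 0.007809375
polish: 0.75 × 0.9 × (1−0.4) × 0.4 × 0.15 = 0.0243
Highest score → polish.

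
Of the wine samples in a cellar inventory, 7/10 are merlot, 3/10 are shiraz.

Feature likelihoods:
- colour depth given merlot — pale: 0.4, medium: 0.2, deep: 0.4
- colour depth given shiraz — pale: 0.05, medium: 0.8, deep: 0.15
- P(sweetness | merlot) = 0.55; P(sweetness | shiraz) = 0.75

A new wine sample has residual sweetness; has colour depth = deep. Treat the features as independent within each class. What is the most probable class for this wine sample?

merlot: 0.7 × 0.4 × 0.55 = 0.154
shiraz: 0.3 × 0.15 × 0.75 = 0.03375
Highest score → merlot.

merlot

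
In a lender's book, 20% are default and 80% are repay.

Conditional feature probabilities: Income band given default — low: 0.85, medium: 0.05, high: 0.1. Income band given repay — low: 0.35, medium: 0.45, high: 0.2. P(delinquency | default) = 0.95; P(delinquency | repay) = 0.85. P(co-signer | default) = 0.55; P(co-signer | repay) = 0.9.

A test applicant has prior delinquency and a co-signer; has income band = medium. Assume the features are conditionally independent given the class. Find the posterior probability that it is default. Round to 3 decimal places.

default: 0.2 × 0.05 × 0.95 × 0.55 = 0.005225
repay: 0.8 × 0.45 × 0.85 × 0.9 = 0.2754
P(default | x) = 0.005225 / 0.280625 ≈ 0.019

0.019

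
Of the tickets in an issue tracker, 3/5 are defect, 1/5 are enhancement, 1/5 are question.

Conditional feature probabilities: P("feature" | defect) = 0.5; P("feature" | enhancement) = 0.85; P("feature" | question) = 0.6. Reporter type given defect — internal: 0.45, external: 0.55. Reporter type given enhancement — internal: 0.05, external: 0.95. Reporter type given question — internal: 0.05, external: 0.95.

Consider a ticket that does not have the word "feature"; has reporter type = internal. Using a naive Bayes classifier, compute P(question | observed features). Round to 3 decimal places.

defect: 0.6 × (1−0.5) × 0.45 = 0.135
enhancement: 0.2 × (1−0.85) × 0.05 = 0.0015
question: 0.2 × (1−0.6) × 0.05 = 0.004
P(question | x) = 0.004 / 0.1405 ≈ 0.028

0.028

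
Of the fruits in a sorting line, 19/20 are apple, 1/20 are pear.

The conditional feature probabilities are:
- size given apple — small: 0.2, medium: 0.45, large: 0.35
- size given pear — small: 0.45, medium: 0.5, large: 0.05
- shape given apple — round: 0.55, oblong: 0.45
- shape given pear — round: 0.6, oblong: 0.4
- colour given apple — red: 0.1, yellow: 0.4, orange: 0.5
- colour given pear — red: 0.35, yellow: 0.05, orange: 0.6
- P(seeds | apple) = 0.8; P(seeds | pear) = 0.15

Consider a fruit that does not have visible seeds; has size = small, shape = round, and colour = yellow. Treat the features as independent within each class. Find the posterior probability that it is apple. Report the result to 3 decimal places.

apple: 0.95 × 0.2 × 0.55 × 0.4 × (1−0.8) = 0.00836
pear: 0.05 × 0.45 × 0.6 × 0.05 × (1−0.15) = 0.00057375
P(apple | x) = 0.00836 / 0.00893375 ≈ 0.936

0.936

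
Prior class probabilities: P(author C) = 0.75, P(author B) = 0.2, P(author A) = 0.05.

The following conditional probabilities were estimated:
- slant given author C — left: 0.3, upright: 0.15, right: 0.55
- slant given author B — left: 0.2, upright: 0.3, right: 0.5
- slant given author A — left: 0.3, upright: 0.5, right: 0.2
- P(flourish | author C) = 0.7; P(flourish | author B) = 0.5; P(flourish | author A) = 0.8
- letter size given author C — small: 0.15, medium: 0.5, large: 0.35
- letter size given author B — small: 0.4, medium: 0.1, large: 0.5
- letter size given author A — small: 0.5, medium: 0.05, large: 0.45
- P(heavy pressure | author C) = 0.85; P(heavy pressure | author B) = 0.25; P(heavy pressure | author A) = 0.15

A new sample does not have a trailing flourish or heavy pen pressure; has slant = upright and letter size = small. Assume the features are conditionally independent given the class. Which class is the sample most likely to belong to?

author C: 0.75 × 0.15 × (1−0.7) × 0.15 × (1−0.85) = 0.000759375
author B: 0.2 × 0.3 × (1−0.5) × 0.4 × (1−0.25) = 0.009
author A: 0.05 × 0.5 × (1−0.8) × 0.5 × (1−0.15) = 0.002125
Highest score → author B.

author B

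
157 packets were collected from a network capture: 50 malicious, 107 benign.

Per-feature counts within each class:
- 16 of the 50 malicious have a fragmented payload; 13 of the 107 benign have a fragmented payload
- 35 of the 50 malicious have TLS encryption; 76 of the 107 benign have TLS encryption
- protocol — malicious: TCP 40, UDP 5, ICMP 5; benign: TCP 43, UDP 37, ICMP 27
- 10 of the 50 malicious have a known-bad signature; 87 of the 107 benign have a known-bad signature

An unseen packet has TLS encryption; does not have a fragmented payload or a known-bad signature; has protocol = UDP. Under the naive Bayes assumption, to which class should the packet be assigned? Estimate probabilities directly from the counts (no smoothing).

malicious: (50/157) × (34/50) × (35/50) × (5/50) × (40/50) ≈ 0.0121274
benign: (107/157) × (94/107) × (76/107) × (37/107) × (20/107) ≈ 0.0274867
Highest score → benign.

benign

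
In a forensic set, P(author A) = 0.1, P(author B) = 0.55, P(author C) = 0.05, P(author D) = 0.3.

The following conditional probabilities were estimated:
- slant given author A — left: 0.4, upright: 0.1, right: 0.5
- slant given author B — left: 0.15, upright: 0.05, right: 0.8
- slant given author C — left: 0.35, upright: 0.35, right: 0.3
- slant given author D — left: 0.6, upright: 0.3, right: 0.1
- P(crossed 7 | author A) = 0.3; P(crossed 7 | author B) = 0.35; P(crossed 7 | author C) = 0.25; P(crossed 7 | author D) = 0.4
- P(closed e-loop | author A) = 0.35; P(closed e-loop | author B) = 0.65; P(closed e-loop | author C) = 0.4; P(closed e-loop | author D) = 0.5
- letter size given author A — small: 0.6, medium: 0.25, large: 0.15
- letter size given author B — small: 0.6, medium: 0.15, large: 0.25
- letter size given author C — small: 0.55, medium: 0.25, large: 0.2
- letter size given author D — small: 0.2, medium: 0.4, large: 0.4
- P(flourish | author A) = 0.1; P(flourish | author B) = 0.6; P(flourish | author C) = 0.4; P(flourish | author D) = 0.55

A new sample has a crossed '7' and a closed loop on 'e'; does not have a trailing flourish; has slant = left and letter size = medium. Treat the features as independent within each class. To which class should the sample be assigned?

author D

author A: 0.1 × 0.4 × 0.3 × 0.35 × 0.25 × (1−0.1) = 0.000945
author B: 0.55 × 0.15 × 0.35 × 0.65 × 0.15 × (1−0.6) = 0.001126125
author C: 0.05 × 0.35 × 0.25 × 0.4 × 0.25 × (1−0.4) = 0.0002625
author D: 0.3 × 0.6 × 0.4 × 0.5 × 0.4 × (1−0.55) = 0.00648
Highest score → author D.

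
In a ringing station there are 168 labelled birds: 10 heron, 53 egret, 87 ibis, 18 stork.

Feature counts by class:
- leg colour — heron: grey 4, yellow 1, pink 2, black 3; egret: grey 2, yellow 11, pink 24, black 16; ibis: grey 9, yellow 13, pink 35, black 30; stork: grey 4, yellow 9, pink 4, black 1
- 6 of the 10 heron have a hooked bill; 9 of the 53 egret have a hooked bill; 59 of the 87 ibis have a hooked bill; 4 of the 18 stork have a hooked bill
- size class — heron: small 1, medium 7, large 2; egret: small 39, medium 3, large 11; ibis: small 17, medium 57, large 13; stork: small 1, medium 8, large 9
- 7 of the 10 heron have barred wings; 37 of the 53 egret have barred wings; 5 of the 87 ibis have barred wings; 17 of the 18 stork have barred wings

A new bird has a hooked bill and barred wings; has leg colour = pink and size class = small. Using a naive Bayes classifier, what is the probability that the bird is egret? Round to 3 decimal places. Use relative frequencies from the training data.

0.841

heron: (10/168) × (2/10) × (6/10) × (1/10) × (7/10) = 0.0005
egret: (53/168) × (24/53) × (9/53) × (39/53) × (37/53) ≈ 0.0124619
ibis: (87/168) × (35/87) × (59/87) × (17/87) × (5/87) ≈ 0.00158662
stork: (18/168) × (4/18) × (4/18) × (1/18) × (17/18) ≈ 0.000277614
P(egret | x) = 0.0124619 / 0.014826134 ≈ 0.841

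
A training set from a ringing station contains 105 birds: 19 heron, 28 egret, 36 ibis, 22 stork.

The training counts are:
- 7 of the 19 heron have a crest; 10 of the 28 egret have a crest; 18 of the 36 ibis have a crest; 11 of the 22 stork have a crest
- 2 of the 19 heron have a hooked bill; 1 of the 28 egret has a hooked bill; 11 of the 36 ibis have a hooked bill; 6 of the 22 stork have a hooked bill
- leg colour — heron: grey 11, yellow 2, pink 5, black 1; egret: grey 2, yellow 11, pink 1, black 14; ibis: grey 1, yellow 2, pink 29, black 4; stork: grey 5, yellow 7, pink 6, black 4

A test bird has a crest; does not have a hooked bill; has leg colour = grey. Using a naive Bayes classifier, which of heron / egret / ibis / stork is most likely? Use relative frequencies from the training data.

heron

heron: (19/105) × (7/19) × (17/19) × (11/19) ≈ 0.0345337
egret: (28/105) × (10/28) × (27/28) × (2/28) ≈ 0.00655977
ibis: (36/105) × (18/36) × (25/36) × (1/36) ≈ 0.00330688
stork: (22/105) × (11/22) × (16/22) × (5/22) ≈ 0.017316
Highest score → heron.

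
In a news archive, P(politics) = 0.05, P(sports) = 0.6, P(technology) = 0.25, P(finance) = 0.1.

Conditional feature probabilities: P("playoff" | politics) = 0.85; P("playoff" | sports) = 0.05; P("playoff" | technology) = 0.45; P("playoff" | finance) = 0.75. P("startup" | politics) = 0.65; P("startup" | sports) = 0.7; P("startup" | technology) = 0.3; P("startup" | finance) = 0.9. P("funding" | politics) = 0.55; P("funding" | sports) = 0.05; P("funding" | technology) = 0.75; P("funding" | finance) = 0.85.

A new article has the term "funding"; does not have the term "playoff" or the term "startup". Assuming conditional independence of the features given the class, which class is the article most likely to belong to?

politics: 0.05 × (1−0.85) × (1−0.65) × 0.55 = 0.00144375
sports: 0.6 × (1−0.05) × (1−0.7) × 0.05 = 0.00855
technology: 0.25 × (1−0.45) × (1−0.3) × 0.75 = 0.0721875
finance: 0.1 × (1−0.75) × (1−0.9) × 0.85 = 0.002125
Highest score → technology.

technology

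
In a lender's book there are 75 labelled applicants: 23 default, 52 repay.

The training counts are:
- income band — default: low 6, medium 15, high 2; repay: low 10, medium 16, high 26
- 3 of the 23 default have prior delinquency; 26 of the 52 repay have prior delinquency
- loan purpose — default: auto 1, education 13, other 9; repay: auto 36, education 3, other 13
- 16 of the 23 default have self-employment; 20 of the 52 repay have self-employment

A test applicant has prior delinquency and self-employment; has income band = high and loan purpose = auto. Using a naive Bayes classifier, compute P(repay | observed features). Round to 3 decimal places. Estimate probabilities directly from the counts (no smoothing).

0.998

default: (23/75) × (2/23) × (3/23) × (1/23) × (16/23) ≈ 0.000105203
repay: (52/75) × (26/52) × (26/52) × (36/52) × (20/52) ≈ 0.0461538
P(repay | x) = 0.0461538 / 0.046259003 ≈ 0.998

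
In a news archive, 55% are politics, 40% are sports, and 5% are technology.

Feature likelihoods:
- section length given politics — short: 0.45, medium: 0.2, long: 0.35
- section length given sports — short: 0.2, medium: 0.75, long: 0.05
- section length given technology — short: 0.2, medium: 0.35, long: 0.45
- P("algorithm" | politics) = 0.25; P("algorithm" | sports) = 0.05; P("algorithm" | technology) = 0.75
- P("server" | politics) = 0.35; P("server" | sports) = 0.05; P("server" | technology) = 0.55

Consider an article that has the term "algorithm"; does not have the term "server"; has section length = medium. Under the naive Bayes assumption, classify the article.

politics: 0.55 × 0.2 × 0.25 × (1−0.35) = 0.017875
sports: 0.4 × 0.75 × 0.05 × (1−0.05) = 0.01425
technology: 0.05 × 0.35 × 0.75 × (1−0.55) = 0.00590625
Highest score → politics.

politics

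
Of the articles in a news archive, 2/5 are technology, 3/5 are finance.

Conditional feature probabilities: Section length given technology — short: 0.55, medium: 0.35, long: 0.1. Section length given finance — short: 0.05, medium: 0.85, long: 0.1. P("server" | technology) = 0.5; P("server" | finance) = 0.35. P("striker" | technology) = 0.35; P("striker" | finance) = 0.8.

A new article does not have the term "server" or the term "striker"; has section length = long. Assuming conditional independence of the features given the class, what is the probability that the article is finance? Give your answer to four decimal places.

technology: 0.4 × 0.1 × (1−0.5) × (1−0.35) = 0.013
finance: 0.6 × 0.1 × (1−0.35) × (1−0.8) = 0.0078
P(finance | x) = 0.0078 / 0.0208 ≈ 0.3750

0.3750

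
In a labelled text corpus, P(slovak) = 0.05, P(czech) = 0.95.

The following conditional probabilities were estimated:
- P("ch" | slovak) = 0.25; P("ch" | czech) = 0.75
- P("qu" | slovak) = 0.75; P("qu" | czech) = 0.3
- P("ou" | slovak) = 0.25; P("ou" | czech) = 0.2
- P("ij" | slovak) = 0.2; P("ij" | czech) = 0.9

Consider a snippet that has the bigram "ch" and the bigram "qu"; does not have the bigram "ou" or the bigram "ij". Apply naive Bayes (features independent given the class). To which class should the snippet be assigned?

slovak: 0.05 × 0.25 × 0.75 × (1−0.25) × (1−0.2) = 0.005625
czech: 0.95 × 0.75 × 0.3 × (1−0.2) × (1−0.9) = 0.0171
Highest score → czech.

czech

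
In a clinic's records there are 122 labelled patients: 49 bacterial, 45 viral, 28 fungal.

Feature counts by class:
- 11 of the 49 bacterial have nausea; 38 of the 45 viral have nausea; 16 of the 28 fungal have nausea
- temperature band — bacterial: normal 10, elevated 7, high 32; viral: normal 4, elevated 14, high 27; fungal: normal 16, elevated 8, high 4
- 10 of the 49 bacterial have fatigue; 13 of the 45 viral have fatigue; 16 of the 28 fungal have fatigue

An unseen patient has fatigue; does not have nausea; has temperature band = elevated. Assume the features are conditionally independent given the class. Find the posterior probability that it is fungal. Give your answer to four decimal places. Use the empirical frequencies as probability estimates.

0.5301

bacterial: (49/122) × (38/49) × (7/49) × (10/49) ≈ 0.00908092
viral: (45/122) × (7/45) × (14/45) × (13/45) ≈ 0.00515685
fungal: (28/122) × (12/28) × (8/28) × (16/28) ≈ 0.0160589
P(fungal | x) = 0.0160589 / 0.03029667 ≈ 0.5301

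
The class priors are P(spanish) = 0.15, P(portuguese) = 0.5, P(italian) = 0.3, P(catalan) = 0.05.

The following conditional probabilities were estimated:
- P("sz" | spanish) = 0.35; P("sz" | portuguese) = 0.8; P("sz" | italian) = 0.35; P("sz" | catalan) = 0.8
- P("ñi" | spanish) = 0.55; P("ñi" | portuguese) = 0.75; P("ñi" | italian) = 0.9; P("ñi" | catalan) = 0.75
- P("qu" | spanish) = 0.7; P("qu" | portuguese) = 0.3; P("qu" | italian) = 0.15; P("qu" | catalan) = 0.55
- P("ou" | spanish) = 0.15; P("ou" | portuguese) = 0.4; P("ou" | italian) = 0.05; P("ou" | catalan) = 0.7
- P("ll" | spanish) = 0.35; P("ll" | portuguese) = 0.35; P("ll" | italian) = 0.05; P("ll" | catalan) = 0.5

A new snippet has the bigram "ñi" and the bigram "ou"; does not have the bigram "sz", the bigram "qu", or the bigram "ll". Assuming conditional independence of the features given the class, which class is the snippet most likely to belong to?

portuguese

spanish: 0.15 × (1−0.35) × 0.55 × (1−0.7) × 0.15 × (1−0.35) = 0.00156853125
portuguese: 0.5 × (1−0.8) × 0.75 × (1−0.3) × 0.4 × (1−0.35) = 0.01365
italian: 0.3 × (1−0.35) × 0.9 × (1−0.15) × 0.05 × (1−0.05) = 0.0070858125
catalan: 0.05 × (1−0.8) × 0.75 × (1−0.55) × 0.7 × (1−0.5) = 0.00118125
Highest score → portuguese.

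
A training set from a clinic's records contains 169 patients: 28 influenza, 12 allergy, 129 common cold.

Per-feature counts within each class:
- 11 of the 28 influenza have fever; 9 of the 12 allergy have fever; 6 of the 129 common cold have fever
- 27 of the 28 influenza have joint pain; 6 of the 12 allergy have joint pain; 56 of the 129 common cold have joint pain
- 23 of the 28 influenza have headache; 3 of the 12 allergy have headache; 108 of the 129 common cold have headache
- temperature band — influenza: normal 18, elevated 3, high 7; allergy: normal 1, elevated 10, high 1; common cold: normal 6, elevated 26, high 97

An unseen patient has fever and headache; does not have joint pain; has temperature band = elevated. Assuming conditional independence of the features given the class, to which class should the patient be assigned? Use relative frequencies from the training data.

allergy

influenza: (28/169) × (11/28) × (1/28) × (23/28) × (3/28) ≈ 0.000204588
allergy: (12/169) × (9/12) × (6/12) × (3/12) × (10/12) ≈ 0.00554734
common cold: (129/169) × (6/129) × (73/129) × (108/129) × (26/129) ≈ 0.00339012
Highest score → allergy.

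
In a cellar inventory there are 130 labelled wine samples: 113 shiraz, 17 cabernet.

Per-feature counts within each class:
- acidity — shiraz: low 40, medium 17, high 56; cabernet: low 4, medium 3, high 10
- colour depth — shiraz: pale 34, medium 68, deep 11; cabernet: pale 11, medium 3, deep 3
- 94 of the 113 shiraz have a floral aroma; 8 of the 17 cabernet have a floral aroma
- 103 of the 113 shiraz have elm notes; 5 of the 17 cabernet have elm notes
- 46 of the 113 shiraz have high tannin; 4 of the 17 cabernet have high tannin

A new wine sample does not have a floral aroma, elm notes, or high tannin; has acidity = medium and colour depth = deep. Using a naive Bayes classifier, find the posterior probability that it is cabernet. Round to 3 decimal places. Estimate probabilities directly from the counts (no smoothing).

0.912

shiraz: (113/130) × (17/113) × (11/113) × (19/113) × (10/113) × (67/113) ≈ 0.000112309
cabernet: (17/130) × (3/17) × (3/17) × (9/17) × (12/17) × (13/17) ≈ 0.00116378
P(cabernet | x) = 0.00116378 / 0.001276089 ≈ 0.912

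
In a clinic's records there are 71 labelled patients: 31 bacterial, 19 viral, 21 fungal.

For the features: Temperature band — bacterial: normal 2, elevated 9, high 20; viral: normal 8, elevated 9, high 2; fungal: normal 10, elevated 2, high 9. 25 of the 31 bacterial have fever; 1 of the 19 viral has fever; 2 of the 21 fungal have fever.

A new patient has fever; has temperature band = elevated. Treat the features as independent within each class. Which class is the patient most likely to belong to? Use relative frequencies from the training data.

bacterial

bacterial: (31/71) × (9/31) × (25/31) ≈ 0.102226
viral: (19/71) × (9/19) × (1/19) ≈ 0.00667161
fungal: (21/71) × (2/21) × (2/21) ≈ 0.00268276
Highest score → bacterial.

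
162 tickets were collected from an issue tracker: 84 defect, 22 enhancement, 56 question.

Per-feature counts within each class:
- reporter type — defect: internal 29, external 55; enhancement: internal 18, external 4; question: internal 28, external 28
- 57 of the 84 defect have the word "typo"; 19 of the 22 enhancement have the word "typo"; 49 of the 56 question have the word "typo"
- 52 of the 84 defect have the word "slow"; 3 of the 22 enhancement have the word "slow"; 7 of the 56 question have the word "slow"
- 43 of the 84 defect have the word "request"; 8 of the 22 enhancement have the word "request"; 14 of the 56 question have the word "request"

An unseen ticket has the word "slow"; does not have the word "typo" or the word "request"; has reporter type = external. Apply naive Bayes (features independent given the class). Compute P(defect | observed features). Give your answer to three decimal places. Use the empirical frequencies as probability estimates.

0.934

defect: (84/162) × (55/84) × (27/84) × (52/84) × (41/84) ≈ 0.0329732
enhancement: (22/162) × (4/22) × (3/22) × (3/22) × (14/22) ≈ 0.000292178
question: (56/162) × (28/56) × (7/56) × (7/56) × (42/56) ≈ 0.00202546
P(defect | x) = 0.0329732 / 0.035290838 ≈ 0.934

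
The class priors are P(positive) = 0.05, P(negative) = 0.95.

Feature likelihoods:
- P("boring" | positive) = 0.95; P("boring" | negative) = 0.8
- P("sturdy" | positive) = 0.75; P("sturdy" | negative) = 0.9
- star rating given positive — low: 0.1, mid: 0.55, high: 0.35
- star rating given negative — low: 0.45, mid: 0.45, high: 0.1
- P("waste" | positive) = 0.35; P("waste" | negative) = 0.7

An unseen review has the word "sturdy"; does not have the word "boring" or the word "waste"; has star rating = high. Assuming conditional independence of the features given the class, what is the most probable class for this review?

positive: 0.05 × (1−0.95) × 0.75 × 0.35 × (1−0.35) = 0.0004265625
negative: 0.95 × (1−0.8) × 0.9 × 0.1 × (1−0.7) = 0.00513
Highest score → negative.

negative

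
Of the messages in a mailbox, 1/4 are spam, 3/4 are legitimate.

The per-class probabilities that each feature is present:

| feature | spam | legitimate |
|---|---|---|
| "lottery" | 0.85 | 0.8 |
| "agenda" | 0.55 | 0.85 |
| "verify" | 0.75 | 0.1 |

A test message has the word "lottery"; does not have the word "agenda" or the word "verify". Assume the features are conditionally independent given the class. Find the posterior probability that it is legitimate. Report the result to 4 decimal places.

0.7721

spam: 0.25 × 0.85 × (1−0.55) × (1−0.75) = 0.02390625
legitimate: 0.75 × 0.8 × (1−0.85) × (1−0.1) = 0.081
P(legitimate | x) = 0.081 / 0.10490625 ≈ 0.7721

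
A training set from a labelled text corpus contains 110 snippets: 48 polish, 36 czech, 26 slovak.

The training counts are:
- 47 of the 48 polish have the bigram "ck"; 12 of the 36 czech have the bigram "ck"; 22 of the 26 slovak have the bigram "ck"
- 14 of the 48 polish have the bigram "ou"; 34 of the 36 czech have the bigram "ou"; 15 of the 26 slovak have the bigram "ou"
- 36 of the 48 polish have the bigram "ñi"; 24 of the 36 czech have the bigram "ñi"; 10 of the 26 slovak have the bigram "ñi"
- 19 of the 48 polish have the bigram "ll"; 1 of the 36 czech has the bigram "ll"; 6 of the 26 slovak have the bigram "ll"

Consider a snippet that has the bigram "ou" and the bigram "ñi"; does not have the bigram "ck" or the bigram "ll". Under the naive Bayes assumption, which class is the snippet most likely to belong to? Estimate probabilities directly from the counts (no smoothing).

czech

polish: (48/110) × (1/48) × (14/48) × (36/48) × (29/48) ≈ 0.00120147
czech: (36/110) × (24/36) × (34/36) × (24/36) × (35/36) ≈ 0.133558
slovak: (26/110) × (4/26) × (15/26) × (10/26) × (20/26) ≈ 0.00620681
Highest score → czech.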